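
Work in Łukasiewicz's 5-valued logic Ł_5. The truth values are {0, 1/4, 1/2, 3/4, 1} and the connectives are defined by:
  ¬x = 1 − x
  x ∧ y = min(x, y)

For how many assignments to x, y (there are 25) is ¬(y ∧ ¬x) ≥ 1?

value 1: 9 assignments (counts)
value 3/4: 7 assignments
value 1/2: 5 assignments
value 1/4: 3 assignments
value 0: 1 assignment
So 9 of the 25 assignments meet the threshold.

9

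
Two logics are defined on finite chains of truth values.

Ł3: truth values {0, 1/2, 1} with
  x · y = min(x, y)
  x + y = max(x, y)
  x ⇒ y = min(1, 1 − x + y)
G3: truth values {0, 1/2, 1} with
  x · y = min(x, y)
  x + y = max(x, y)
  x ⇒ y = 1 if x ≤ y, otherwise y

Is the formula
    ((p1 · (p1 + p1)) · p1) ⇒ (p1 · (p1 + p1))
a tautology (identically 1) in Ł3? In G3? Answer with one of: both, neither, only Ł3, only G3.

both

In Ł3: every assignment gives 1 — tautology.
In G3: every assignment gives 1 — tautology.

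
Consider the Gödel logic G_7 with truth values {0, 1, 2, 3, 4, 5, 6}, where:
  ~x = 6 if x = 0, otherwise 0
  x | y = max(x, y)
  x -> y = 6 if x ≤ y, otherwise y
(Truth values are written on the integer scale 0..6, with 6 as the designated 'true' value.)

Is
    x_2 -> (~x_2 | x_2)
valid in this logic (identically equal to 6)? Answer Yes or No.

Yes

x_2 = 0 ↦ 6
x_2 = 1 ↦ 6
x_2 = 2 ↦ 6
x_2 = 3 ↦ 6
x_2 = 4 ↦ 6
x_2 = 5 ↦ 6
x_2 = 6 ↦ 6
Every assignment gives a value ≥ 6.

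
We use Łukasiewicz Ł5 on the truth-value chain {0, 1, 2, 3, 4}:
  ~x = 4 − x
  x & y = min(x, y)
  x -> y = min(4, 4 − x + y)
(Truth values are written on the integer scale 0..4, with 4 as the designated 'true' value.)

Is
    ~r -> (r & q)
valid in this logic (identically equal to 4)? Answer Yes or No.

No

Counterexample: take q = 0, r = 0.
~r = ~0 = 4
r & q = 0 & 0 = 0
~r -> (r & q) = 4 -> 0 = 0
This gives 0 ≠ 4.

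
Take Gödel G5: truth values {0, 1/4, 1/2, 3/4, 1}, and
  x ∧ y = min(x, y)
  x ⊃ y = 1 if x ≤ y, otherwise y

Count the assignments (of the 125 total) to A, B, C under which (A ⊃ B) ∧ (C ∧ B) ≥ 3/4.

value 1: 5 assignments (counts)
value 3/4: 15 assignments (counts)
value 1/2: 25 assignments
value 1/4: 35 assignments
value 0: 45 assignments
So 20 of the 125 assignments meet the threshold.

20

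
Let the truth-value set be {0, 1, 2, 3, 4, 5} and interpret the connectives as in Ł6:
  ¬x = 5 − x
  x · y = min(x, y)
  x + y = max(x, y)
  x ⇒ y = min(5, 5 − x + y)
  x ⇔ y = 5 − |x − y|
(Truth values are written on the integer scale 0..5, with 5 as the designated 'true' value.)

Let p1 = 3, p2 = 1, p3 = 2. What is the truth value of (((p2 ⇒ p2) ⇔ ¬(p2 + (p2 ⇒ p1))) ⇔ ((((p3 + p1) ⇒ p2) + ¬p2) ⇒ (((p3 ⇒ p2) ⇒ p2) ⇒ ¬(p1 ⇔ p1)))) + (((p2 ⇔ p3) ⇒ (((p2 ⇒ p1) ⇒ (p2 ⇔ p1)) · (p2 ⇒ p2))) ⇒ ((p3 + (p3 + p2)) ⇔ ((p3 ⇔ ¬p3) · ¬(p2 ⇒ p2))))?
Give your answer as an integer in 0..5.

p2 ⇒ p2 = 1 ⇒ 1 = 5
p2 ⇒ p1 = 1 ⇒ 3 = 5
p2 + (p2 ⇒ p1) = 1 + 5 = 5
¬(p2 + (p2 ⇒ p1)) = ¬5 = 0
(p2 ⇒ p2) ⇔ ¬(p2 + (p2 ⇒ p1)) = 5 ⇔ 0 = 0
p3 + p1 = 2 + 3 = 3
(p3 + p1) ⇒ p2 = 3 ⇒ 1 = 3
¬p2 = ¬1 = 4
((p3 + p1) ⇒ p2) + ¬p2 = 3 + 4 = 4
p3 ⇒ p2 = 2 ⇒ 1 = 4
(p3 ⇒ p2) ⇒ p2 = 4 ⇒ 1 = 2
p1 ⇔ p1 = 3 ⇔ 3 = 5
¬(p1 ⇔ p1) = ¬5 = 0
((p3 ⇒ p2) ⇒ p2) ⇒ ¬(p1 ⇔ p1) = 2 ⇒ 0 = 3
(((p3 + p1) ⇒ p2) + ¬p2) ⇒ (((p3 ⇒ p2) ⇒ p2) ⇒ ¬(p1 ⇔ p1)) = 4 ⇒ 3 = 4
((p2 ⇒ p2) ⇔ ¬(p2 + (p2 ⇒ p1))) ⇔ ((((p3 + p1) ⇒ p2) + ¬p2) ⇒ (((p3 ⇒ p2) ⇒ p2) ⇒ ¬(p1 ⇔ p1))) = 0 ⇔ 4 = 1
p2 ⇔ p3 = 1 ⇔ 2 = 4
p2 ⇒ p1 = 1 ⇒ 3 = 5
p2 ⇔ p1 = 1 ⇔ 3 = 3
(p2 ⇒ p1) ⇒ (p2 ⇔ p1) = 5 ⇒ 3 = 3
p2 ⇒ p2 = 1 ⇒ 1 = 5
((p2 ⇒ p1) ⇒ (p2 ⇔ p1)) · (p2 ⇒ p2) = 3 · 5 = 3
(p2 ⇔ p3) ⇒ (((p2 ⇒ p1) ⇒ (p2 ⇔ p1)) · (p2 ⇒ p2)) = 4 ⇒ 3 = 4
p3 + p2 = 2 + 1 = 2
p3 + (p3 + p2) = 2 + 2 = 2
¬p3 = ¬2 = 3
p3 ⇔ ¬p3 = 2 ⇔ 3 = 4
p2 ⇒ p2 = 1 ⇒ 1 = 5
¬(p2 ⇒ p2) = ¬5 = 0
(p3 ⇔ ¬p3) · ¬(p2 ⇒ p2) = 4 · 0 = 0
(p3 + (p3 + p2)) ⇔ ((p3 ⇔ ¬p3) · ¬(p2 ⇒ p2)) = 2 ⇔ 0 = 3
((p2 ⇔ p3) ⇒ (((p2 ⇒ p1) ⇒ (p2 ⇔ p1)) · (p2 ⇒ p2))) ⇒ ((p3 + (p3 + p2)) ⇔ ((p3 ⇔ ¬p3) · ¬(p2 ⇒ p2))) = 4 ⇒ 3 = 4
(((p2 ⇒ p2) ⇔ ¬(p2 + (p2 ⇒ p1))) ⇔ ((((p3 + p1) ⇒ p2) + ¬p2) ⇒ (((p3 ⇒ p2) ⇒ p2) ⇒ ¬(p1 ⇔ p1)))) + (((p2 ⇔ p3) ⇒ (((p2 ⇒ p1) ⇒ (p2 ⇔ p1)) · (p2 ⇒ p2))) ⇒ ((p3 + (p3 + p2)) ⇔ ((p3 ⇔ ¬p3) · ¬(p2 ⇒ p2)))) = 1 + 4 = 4

4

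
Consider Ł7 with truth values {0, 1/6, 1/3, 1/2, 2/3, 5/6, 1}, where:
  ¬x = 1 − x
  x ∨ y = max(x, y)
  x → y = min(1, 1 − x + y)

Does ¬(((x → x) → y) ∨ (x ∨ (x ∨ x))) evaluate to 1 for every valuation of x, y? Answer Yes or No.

Counterexample: take x = 0, y = 1/6.
x → x = 0 → 0 = 1
(x → x) → y = 1 → 1/6 = 1/6
x ∨ x = 0 ∨ 0 = 0
x ∨ (x ∨ x) = 0 ∨ 0 = 0
((x → x) → y) ∨ (x ∨ (x ∨ x)) = 1/6 ∨ 0 = 1/6
¬(((x → x) → y) ∨ (x ∨ (x ∨ x))) = ¬1/6 = 5/6
This gives 5/6 ≠ 1.

No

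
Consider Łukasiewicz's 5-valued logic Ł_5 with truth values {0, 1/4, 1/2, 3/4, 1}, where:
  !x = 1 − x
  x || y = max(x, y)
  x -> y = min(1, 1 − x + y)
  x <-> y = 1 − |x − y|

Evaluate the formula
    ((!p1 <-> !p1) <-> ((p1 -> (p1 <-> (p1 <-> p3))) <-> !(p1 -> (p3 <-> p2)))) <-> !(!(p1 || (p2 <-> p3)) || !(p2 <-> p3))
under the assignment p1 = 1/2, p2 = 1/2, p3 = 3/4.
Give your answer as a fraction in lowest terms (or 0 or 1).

!p1 = !1/2 = 1/2
!p1 = !1/2 = 1/2
!p1 <-> !p1 = 1/2 <-> 1/2 = 1
p1 <-> p3 = 1/2 <-> 3/4 = 3/4
p1 <-> (p1 <-> p3) = 1/2 <-> 3/4 = 3/4
p1 -> (p1 <-> (p1 <-> p3)) = 1/2 -> 3/4 = 1
p3 <-> p2 = 3/4 <-> 1/2 = 3/4
p1 -> (p3 <-> p2) = 1/2 -> 3/4 = 1
!(p1 -> (p3 <-> p2)) = !1 = 0
(p1 -> (p1 <-> (p1 <-> p3))) <-> !(p1 -> (p3 <-> p2)) = 1 <-> 0 = 0
(!p1 <-> !p1) <-> ((p1 -> (p1 <-> (p1 <-> p3))) <-> !(p1 -> (p3 <-> p2))) = 1 <-> 0 = 0
p2 <-> p3 = 1/2 <-> 3/4 = 3/4
p1 || (p2 <-> p3) = 1/2 || 3/4 = 3/4
!(p1 || (p2 <-> p3)) = !3/4 = 1/4
p2 <-> p3 = 1/2 <-> 3/4 = 3/4
!(p2 <-> p3) = !3/4 = 1/4
!(p1 || (p2 <-> p3)) || !(p2 <-> p3) = 1/4 || 1/4 = 1/4
!(!(p1 || (p2 <-> p3)) || !(p2 <-> p3)) = !1/4 = 3/4
((!p1 <-> !p1) <-> ((p1 -> (p1 <-> (p1 <-> p3))) <-> !(p1 -> (p3 <-> p2)))) <-> !(!(p1 || (p2 <-> p3)) || !(p2 <-> p3)) = 0 <-> 3/4 = 1/4

1/4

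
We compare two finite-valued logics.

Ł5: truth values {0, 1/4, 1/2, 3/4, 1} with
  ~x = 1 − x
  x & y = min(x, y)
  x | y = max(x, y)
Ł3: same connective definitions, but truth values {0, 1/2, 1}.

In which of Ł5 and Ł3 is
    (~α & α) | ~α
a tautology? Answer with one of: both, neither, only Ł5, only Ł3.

neither

In Ł5: at α = 1/4 the value is 3/4 — not a tautology.
In Ł3: at α = 1/2 the value is 1/2 — not a tautology.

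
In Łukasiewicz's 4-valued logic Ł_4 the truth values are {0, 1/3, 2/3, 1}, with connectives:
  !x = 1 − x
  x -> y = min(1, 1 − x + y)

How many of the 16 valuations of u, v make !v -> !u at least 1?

u = 0, v = 0 ↦ 1  ≥
u = 0, v = 1/3 ↦ 1  ≥
u = 0, v = 2/3 ↦ 1  ≥
u = 0, v = 1 ↦ 1  ≥
u = 1/3, v = 0 ↦ 2/3  <
u = 1/3, v = 1/3 ↦ 1  ≥
u = 1/3, v = 2/3 ↦ 1  ≥
u = 1/3, v = 1 ↦ 1  ≥
u = 2/3, v = 0 ↦ 1/3  <
u = 2/3, v = 1/3 ↦ 2/3  <
u = 2/3, v = 2/3 ↦ 1  ≥
u = 2/3, v = 1 ↦ 1  ≥
u = 1, v = 0 ↦ 0  <
u = 1, v = 1/3 ↦ 1/3  <
u = 1, v = 2/3 ↦ 2/3  <
u = 1, v = 1 ↦ 1  ≥
So 10 of the 16 assignments meet the threshold.

10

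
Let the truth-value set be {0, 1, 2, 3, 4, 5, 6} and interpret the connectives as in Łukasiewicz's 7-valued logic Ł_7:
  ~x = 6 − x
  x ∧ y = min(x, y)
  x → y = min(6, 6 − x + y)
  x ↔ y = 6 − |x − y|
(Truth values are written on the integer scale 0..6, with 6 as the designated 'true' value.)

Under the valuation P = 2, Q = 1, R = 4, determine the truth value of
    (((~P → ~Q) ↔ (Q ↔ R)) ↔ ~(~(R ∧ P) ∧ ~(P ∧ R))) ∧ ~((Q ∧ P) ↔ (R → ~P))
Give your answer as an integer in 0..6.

~P = ~2 = 4
~Q = ~1 = 5
~P → ~Q = 4 → 5 = 6
Q ↔ R = 1 ↔ 4 = 3
(~P → ~Q) ↔ (Q ↔ R) = 6 ↔ 3 = 3
R ∧ P = 4 ∧ 2 = 2
~(R ∧ P) = ~2 = 4
P ∧ R = 2 ∧ 4 = 2
~(P ∧ R) = ~2 = 4
~(R ∧ P) ∧ ~(P ∧ R) = 4 ∧ 4 = 4
~(~(R ∧ P) ∧ ~(P ∧ R)) = ~4 = 2
((~P → ~Q) ↔ (Q ↔ R)) ↔ ~(~(R ∧ P) ∧ ~(P ∧ R)) = 3 ↔ 2 = 5
Q ∧ P = 1 ∧ 2 = 1
~P = ~2 = 4
R → ~P = 4 → 4 = 6
(Q ∧ P) ↔ (R → ~P) = 1 ↔ 6 = 1
~((Q ∧ P) ↔ (R → ~P)) = ~1 = 5
(((~P → ~Q) ↔ (Q ↔ R)) ↔ ~(~(R ∧ P) ∧ ~(P ∧ R))) ∧ ~((Q ∧ P) ↔ (R → ~P)) = 5 ∧ 5 = 5

5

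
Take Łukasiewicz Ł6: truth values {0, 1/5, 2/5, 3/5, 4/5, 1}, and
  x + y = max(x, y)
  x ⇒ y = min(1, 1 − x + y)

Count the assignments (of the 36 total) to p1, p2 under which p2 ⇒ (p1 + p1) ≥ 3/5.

value 1: 21 assignments (counts)
value 4/5: 5 assignments (counts)
value 3/5: 4 assignments (counts)
value 2/5: 3 assignments
value 1/5: 2 assignments
value 0: 1 assignment
So 30 of the 36 assignments meet the threshold.

30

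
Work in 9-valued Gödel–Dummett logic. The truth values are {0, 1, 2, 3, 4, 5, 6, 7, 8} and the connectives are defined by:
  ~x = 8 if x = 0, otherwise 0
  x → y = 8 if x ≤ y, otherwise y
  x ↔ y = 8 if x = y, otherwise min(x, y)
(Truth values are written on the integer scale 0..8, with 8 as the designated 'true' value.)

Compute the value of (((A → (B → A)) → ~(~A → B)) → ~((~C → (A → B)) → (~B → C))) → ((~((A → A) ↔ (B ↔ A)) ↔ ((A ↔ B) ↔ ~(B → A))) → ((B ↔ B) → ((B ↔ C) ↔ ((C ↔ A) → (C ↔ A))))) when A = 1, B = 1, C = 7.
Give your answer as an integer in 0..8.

B → A = 1 → 1 = 8
A → (B → A) = 1 → 8 = 8
~A = ~1 = 0
~A → B = 0 → 1 = 8
~(~A → B) = ~8 = 0
(A → (B → A)) → ~(~A → B) = 8 → 0 = 0
~C = ~7 = 0
A → B = 1 → 1 = 8
~C → (A → B) = 0 → 8 = 8
~B = ~1 = 0
~B → C = 0 → 7 = 8
(~C → (A → B)) → (~B → C) = 8 → 8 = 8
~((~C → (A → B)) → (~B → C)) = ~8 = 0
((A → (B → A)) → ~(~A → B)) → ~((~C → (A → B)) → (~B → C)) = 0 → 0 = 8
A → A = 1 → 1 = 8
B ↔ A = 1 ↔ 1 = 8
(A → A) ↔ (B ↔ A) = 8 ↔ 8 = 8
~((A → A) ↔ (B ↔ A)) = ~8 = 0
A ↔ B = 1 ↔ 1 = 8
B → A = 1 → 1 = 8
~(B → A) = ~8 = 0
(A ↔ B) ↔ ~(B → A) = 8 ↔ 0 = 0
~((A → A) ↔ (B ↔ A)) ↔ ((A ↔ B) ↔ ~(B → A)) = 0 ↔ 0 = 8
B ↔ B = 1 ↔ 1 = 8
B ↔ C = 1 ↔ 7 = 1
C ↔ A = 7 ↔ 1 = 1
C ↔ A = 7 ↔ 1 = 1
(C ↔ A) → (C ↔ A) = 1 → 1 = 8
(B ↔ C) ↔ ((C ↔ A) → (C ↔ A)) = 1 ↔ 8 = 1
(B ↔ B) → ((B ↔ C) ↔ ((C ↔ A) → (C ↔ A))) = 8 → 1 = 1
(~((A → A) ↔ (B ↔ A)) ↔ ((A ↔ B) ↔ ~(B → A))) → ((B ↔ B) → ((B ↔ C) ↔ ((C ↔ A) → (C ↔ A)))) = 8 → 1 = 1
(((A → (B → A)) → ~(~A → B)) → ~((~C → (A → B)) → (~B → C))) → ((~((A → A) ↔ (B ↔ A)) ↔ ((A ↔ B) ↔ ~(B → A))) → ((B ↔ B) → ((B ↔ C) ↔ ((C ↔ A) → (C ↔ A))))) = 8 → 1 = 1

1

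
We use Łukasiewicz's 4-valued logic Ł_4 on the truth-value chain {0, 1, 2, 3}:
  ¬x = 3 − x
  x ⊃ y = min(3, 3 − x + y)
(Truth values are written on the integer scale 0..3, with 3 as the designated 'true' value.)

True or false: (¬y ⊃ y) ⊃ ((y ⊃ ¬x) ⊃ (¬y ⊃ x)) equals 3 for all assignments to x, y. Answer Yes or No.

Counterexample: take x = 0, y = 1.
¬y = ¬1 = 2
¬y ⊃ y = 2 ⊃ 1 = 2
¬x = ¬0 = 3
y ⊃ ¬x = 1 ⊃ 3 = 3
¬y = ¬1 = 2
¬y ⊃ x = 2 ⊃ 0 = 1
(y ⊃ ¬x) ⊃ (¬y ⊃ x) = 3 ⊃ 1 = 1
(¬y ⊃ y) ⊃ ((y ⊃ ¬x) ⊃ (¬y ⊃ x)) = 2 ⊃ 1 = 2
This gives 2 ≠ 3.

No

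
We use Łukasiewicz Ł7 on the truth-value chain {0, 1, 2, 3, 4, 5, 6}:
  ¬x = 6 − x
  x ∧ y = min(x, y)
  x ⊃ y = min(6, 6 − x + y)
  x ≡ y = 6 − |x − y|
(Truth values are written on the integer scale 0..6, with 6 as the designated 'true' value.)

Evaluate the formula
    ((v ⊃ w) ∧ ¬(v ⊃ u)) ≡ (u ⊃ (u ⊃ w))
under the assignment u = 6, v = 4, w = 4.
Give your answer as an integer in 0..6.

v ⊃ w = 4 ⊃ 4 = 6
v ⊃ u = 4 ⊃ 6 = 6
¬(v ⊃ u) = ¬6 = 0
(v ⊃ w) ∧ ¬(v ⊃ u) = 6 ∧ 0 = 0
u ⊃ w = 6 ⊃ 4 = 4
u ⊃ (u ⊃ w) = 6 ⊃ 4 = 4
((v ⊃ w) ∧ ¬(v ⊃ u)) ≡ (u ⊃ (u ⊃ w)) = 0 ≡ 4 = 2

2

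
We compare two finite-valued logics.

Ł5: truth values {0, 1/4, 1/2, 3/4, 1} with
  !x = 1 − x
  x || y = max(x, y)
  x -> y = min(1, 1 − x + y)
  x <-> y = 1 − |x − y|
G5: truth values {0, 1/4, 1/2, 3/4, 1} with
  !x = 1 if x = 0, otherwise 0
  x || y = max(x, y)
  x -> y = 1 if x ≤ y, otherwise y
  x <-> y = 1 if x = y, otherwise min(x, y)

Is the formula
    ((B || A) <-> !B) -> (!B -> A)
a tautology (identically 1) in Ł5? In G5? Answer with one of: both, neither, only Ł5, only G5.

only G5

In Ł5: at A = 0, B = 1/4 the value is 3/4 — not a tautology.
In G5: every assignment gives 1 — tautology.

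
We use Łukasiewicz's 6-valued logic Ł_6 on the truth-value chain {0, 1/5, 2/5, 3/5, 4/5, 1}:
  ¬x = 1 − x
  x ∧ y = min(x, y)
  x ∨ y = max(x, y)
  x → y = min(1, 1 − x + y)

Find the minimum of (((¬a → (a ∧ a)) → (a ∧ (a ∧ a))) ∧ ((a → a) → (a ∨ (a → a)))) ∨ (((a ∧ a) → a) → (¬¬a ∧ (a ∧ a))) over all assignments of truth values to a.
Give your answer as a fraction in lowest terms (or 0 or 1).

Take a = 2/5:
¬a = ¬2/5 = 3/5
a ∧ a = 2/5 ∧ 2/5 = 2/5
¬a → (a ∧ a) = 3/5 → 2/5 = 4/5
a ∧ a = 2/5 ∧ 2/5 = 2/5
a ∧ (a ∧ a) = 2/5 ∧ 2/5 = 2/5
(¬a → (a ∧ a)) → (a ∧ (a ∧ a)) = 4/5 → 2/5 = 3/5
a → a = 2/5 → 2/5 = 1
a → a = 2/5 → 2/5 = 1
a ∨ (a → a) = 2/5 ∨ 1 = 1
(a → a) → (a ∨ (a → a)) = 1 → 1 = 1
((¬a → (a ∧ a)) → (a ∧ (a ∧ a))) ∧ ((a → a) → (a ∨ (a → a))) = 3/5 ∧ 1 = 3/5
a ∧ a = 2/5 ∧ 2/5 = 2/5
(a ∧ a) → a = 2/5 → 2/5 = 1
¬a = ¬2/5 = 3/5
¬¬a = ¬3/5 = 2/5
a ∧ a = 2/5 ∧ 2/5 = 2/5
¬¬a ∧ (a ∧ a) = 2/5 ∧ 2/5 = 2/5
((a ∧ a) → a) → (¬¬a ∧ (a ∧ a)) = 1 → 2/5 = 2/5
(((¬a → (a ∧ a)) → (a ∧ (a ∧ a))) ∧ ((a → a) → (a ∨ (a → a)))) ∨ (((a ∧ a) → a) → (¬¬a ∧ (a ∧ a))) = 3/5 ∨ 2/5 = 3/5
No assignment yields a value below 3/5, so this is the minimum.

3/5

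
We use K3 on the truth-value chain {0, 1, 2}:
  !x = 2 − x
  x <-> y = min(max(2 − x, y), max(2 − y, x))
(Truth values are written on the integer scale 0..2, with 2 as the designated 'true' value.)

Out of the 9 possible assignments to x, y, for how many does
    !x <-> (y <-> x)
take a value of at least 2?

x = 0, y = 0 ↦ 2  ≥
x = 0, y = 1 ↦ 1  <
x = 0, y = 2 ↦ 0  <
x = 1, y = 0 ↦ 1  <
x = 1, y = 1 ↦ 1  <
x = 1, y = 2 ↦ 1  <
x = 2, y = 0 ↦ 2  ≥
x = 2, y = 1 ↦ 1  <
x = 2, y = 2 ↦ 0  <
So 2 of the 9 assignments meet the threshold.

2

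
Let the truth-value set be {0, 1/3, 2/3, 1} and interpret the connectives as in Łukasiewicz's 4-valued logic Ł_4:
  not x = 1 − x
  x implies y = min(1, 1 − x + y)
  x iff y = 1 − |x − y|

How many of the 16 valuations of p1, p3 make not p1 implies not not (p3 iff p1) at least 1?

p1 = 0, p3 = 0 ↦ 1  ≥
p1 = 0, p3 = 1/3 ↦ 2/3  <
p1 = 0, p3 = 2/3 ↦ 1/3  <
p1 = 0, p3 = 1 ↦ 0  <
p1 = 1/3, p3 = 0 ↦ 1  ≥
p1 = 1/3, p3 = 1/3 ↦ 1  ≥
p1 = 1/3, p3 = 2/3 ↦ 1  ≥
p1 = 1/3, p3 = 1 ↦ 2/3  <
p1 = 2/3, p3 = 0 ↦ 1  ≥
p1 = 2/3, p3 = 1/3 ↦ 1  ≥
p1 = 2/3, p3 = 2/3 ↦ 1  ≥
p1 = 2/3, p3 = 1 ↦ 1  ≥
p1 = 1, p3 = 0 ↦ 1  ≥
p1 = 1, p3 = 1/3 ↦ 1  ≥
p1 = 1, p3 = 2/3 ↦ 1  ≥
p1 = 1, p3 = 1 ↦ 1  ≥
So 12 of the 16 assignments meet the threshold.

12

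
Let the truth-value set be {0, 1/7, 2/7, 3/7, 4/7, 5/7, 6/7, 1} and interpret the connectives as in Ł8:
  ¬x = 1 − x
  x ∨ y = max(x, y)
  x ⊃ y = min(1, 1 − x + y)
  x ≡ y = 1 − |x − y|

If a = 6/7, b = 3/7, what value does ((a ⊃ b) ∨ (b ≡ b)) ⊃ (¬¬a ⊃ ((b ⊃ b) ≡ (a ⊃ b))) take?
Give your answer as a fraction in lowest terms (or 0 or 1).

5/7

a ⊃ b = 6/7 ⊃ 3/7 = 4/7
b ≡ b = 3/7 ≡ 3/7 = 1
(a ⊃ b) ∨ (b ≡ b) = 4/7 ∨ 1 = 1
¬a = ¬6/7 = 1/7
¬¬a = ¬1/7 = 6/7
b ⊃ b = 3/7 ⊃ 3/7 = 1
a ⊃ b = 6/7 ⊃ 3/7 = 4/7
(b ⊃ b) ≡ (a ⊃ b) = 1 ≡ 4/7 = 4/7
¬¬a ⊃ ((b ⊃ b) ≡ (a ⊃ b)) = 6/7 ⊃ 4/7 = 5/7
((a ⊃ b) ∨ (b ≡ b)) ⊃ (¬¬a ⊃ ((b ⊃ b) ≡ (a ⊃ b))) = 1 ⊃ 5/7 = 5/7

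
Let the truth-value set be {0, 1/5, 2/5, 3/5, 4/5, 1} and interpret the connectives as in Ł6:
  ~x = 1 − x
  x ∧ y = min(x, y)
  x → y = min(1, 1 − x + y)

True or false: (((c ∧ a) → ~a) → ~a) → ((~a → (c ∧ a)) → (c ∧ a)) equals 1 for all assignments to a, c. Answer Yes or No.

At a = 1/5, c = 1/5, for instance:
c ∧ a = 1/5 ∧ 1/5 = 1/5
~a = ~1/5 = 4/5
(c ∧ a) → ~a = 1/5 → 4/5 = 1
((c ∧ a) → ~a) → ~a = 1 → 4/5 = 4/5
~a → (c ∧ a) = 4/5 → 1/5 = 2/5
(~a → (c ∧ a)) → (c ∧ a) = 2/5 → 1/5 = 4/5
(((c ∧ a) → ~a) → ~a) → ((~a → (c ∧ a)) → (c ∧ a)) = 4/5 → 4/5 = 1
and checking the remaining 35 assignments likewise gives ≥ 1 in every case.

Yes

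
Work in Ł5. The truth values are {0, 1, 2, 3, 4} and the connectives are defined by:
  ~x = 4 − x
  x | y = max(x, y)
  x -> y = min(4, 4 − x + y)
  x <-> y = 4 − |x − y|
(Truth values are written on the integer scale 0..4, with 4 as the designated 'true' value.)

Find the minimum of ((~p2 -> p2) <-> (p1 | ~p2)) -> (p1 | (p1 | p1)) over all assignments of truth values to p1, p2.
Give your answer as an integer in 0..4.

1

Take p1 = 0, p2 = 1:
~p2 = ~1 = 3
~p2 -> p2 = 3 -> 1 = 2
~p2 = ~1 = 3
p1 | ~p2 = 0 | 3 = 3
(~p2 -> p2) <-> (p1 | ~p2) = 2 <-> 3 = 3
p1 | p1 = 0 | 0 = 0
p1 | (p1 | p1) = 0 | 0 = 0
((~p2 -> p2) <-> (p1 | ~p2)) -> (p1 | (p1 | p1)) = 3 -> 0 = 1
No assignment yields a value below 1, so this is the minimum.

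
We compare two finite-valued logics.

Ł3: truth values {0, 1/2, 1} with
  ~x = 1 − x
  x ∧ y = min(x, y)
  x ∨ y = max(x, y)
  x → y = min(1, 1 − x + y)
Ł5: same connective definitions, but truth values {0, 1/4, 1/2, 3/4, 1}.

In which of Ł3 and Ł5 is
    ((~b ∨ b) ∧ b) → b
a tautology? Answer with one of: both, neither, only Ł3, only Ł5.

both

In Ł3: every assignment gives 1 — tautology.
In Ł5: every assignment gives 1 — tautology.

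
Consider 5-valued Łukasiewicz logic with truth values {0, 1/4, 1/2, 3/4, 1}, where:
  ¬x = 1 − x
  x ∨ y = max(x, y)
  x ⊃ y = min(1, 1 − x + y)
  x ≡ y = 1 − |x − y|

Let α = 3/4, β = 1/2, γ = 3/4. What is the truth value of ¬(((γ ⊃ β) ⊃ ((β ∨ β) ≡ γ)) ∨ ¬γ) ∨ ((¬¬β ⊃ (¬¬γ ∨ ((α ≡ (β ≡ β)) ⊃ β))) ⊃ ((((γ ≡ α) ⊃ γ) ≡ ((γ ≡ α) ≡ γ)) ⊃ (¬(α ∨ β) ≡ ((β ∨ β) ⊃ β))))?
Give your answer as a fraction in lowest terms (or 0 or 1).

1/4

γ ⊃ β = 3/4 ⊃ 1/2 = 3/4
β ∨ β = 1/2 ∨ 1/2 = 1/2
(β ∨ β) ≡ γ = 1/2 ≡ 3/4 = 3/4
(γ ⊃ β) ⊃ ((β ∨ β) ≡ γ) = 3/4 ⊃ 3/4 = 1
¬γ = ¬3/4 = 1/4
((γ ⊃ β) ⊃ ((β ∨ β) ≡ γ)) ∨ ¬γ = 1 ∨ 1/4 = 1
¬(((γ ⊃ β) ⊃ ((β ∨ β) ≡ γ)) ∨ ¬γ) = ¬1 = 0
¬β = ¬1/2 = 1/2
¬¬β = ¬1/2 = 1/2
¬γ = ¬3/4 = 1/4
¬¬γ = ¬1/4 = 3/4
β ≡ β = 1/2 ≡ 1/2 = 1
α ≡ (β ≡ β) = 3/4 ≡ 1 = 3/4
(α ≡ (β ≡ β)) ⊃ β = 3/4 ⊃ 1/2 = 3/4
¬¬γ ∨ ((α ≡ (β ≡ β)) ⊃ β) = 3/4 ∨ 3/4 = 3/4
¬¬β ⊃ (¬¬γ ∨ ((α ≡ (β ≡ β)) ⊃ β)) = 1/2 ⊃ 3/4 = 1
γ ≡ α = 3/4 ≡ 3/4 = 1
(γ ≡ α) ⊃ γ = 1 ⊃ 3/4 = 3/4
γ ≡ α = 3/4 ≡ 3/4 = 1
(γ ≡ α) ≡ γ = 1 ≡ 3/4 = 3/4
((γ ≡ α) ⊃ γ) ≡ ((γ ≡ α) ≡ γ) = 3/4 ≡ 3/4 = 1
α ∨ β = 3/4 ∨ 1/2 = 3/4
¬(α ∨ β) = ¬3/4 = 1/4
β ∨ β = 1/2 ∨ 1/2 = 1/2
(β ∨ β) ⊃ β = 1/2 ⊃ 1/2 = 1
¬(α ∨ β) ≡ ((β ∨ β) ⊃ β) = 1/4 ≡ 1 = 1/4
(((γ ≡ α) ⊃ γ) ≡ ((γ ≡ α) ≡ γ)) ⊃ (¬(α ∨ β) ≡ ((β ∨ β) ⊃ β)) = 1 ⊃ 1/4 = 1/4
(¬¬β ⊃ (¬¬γ ∨ ((α ≡ (β ≡ β)) ⊃ β))) ⊃ ((((γ ≡ α) ⊃ γ) ≡ ((γ ≡ α) ≡ γ)) ⊃ (¬(α ∨ β) ≡ ((β ∨ β) ⊃ β))) = 1 ⊃ 1/4 = 1/4
¬(((γ ⊃ β) ⊃ ((β ∨ β) ≡ γ)) ∨ ¬γ) ∨ ((¬¬β ⊃ (¬¬γ ∨ ((α ≡ (β ≡ β)) ⊃ β))) ⊃ ((((γ ≡ α) ⊃ γ) ≡ ((γ ≡ α) ≡ γ)) ⊃ (¬(α ∨ β) ≡ ((β ∨ β) ⊃ β)))) = 0 ∨ 1/4 = 1/4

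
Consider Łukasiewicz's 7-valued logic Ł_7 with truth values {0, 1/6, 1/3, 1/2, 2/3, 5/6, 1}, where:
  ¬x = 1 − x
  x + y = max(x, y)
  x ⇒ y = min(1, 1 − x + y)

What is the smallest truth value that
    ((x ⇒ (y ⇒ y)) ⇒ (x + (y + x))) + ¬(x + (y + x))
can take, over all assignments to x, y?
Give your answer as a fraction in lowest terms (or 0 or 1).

1/2

Take x = 0, y = 1/2:
y ⇒ y = 1/2 ⇒ 1/2 = 1
x ⇒ (y ⇒ y) = 0 ⇒ 1 = 1
y + x = 1/2 + 0 = 1/2
x + (y + x) = 0 + 1/2 = 1/2
(x ⇒ (y ⇒ y)) ⇒ (x + (y + x)) = 1 ⇒ 1/2 = 1/2
y + x = 1/2 + 0 = 1/2
x + (y + x) = 0 + 1/2 = 1/2
¬(x + (y + x)) = ¬1/2 = 1/2
((x ⇒ (y ⇒ y)) ⇒ (x + (y + x))) + ¬(x + (y + x)) = 1/2 + 1/2 = 1/2
No assignment yields a value below 1/2, so this is the minimum.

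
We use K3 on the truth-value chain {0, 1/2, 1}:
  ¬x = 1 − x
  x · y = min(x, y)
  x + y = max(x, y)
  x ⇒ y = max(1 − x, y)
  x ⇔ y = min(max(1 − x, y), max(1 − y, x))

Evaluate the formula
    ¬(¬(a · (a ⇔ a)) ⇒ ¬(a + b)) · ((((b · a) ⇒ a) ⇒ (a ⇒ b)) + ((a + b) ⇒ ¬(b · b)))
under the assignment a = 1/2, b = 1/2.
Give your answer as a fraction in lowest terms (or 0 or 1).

a ⇔ a = 1/2 ⇔ 1/2 = 1/2
a · (a ⇔ a) = 1/2 · 1/2 = 1/2
¬(a · (a ⇔ a)) = ¬1/2 = 1/2
a + b = 1/2 + 1/2 = 1/2
¬(a + b) = ¬1/2 = 1/2
¬(a · (a ⇔ a)) ⇒ ¬(a + b) = 1/2 ⇒ 1/2 = 1/2
¬(¬(a · (a ⇔ a)) ⇒ ¬(a + b)) = ¬1/2 = 1/2
b · a = 1/2 · 1/2 = 1/2
(b · a) ⇒ a = 1/2 ⇒ 1/2 = 1/2
a ⇒ b = 1/2 ⇒ 1/2 = 1/2
((b · a) ⇒ a) ⇒ (a ⇒ b) = 1/2 ⇒ 1/2 = 1/2
a + b = 1/2 + 1/2 = 1/2
b · b = 1/2 · 1/2 = 1/2
¬(b · b) = ¬1/2 = 1/2
(a + b) ⇒ ¬(b · b) = 1/2 ⇒ 1/2 = 1/2
(((b · a) ⇒ a) ⇒ (a ⇒ b)) + ((a + b) ⇒ ¬(b · b)) = 1/2 + 1/2 = 1/2
¬(¬(a · (a ⇔ a)) ⇒ ¬(a + b)) · ((((b · a) ⇒ a) ⇒ (a ⇒ b)) + ((a + b) ⇒ ¬(b · b))) = 1/2 · 1/2 = 1/2

1/2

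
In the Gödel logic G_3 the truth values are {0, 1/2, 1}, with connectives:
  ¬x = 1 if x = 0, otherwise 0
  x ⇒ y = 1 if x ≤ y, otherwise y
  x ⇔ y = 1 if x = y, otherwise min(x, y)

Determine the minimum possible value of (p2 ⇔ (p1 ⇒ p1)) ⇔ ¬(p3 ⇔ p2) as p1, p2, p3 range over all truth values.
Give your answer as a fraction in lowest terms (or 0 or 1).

Take p1 = 0, p2 = 0, p3 = 1/2:
p1 ⇒ p1 = 0 ⇒ 0 = 1
p2 ⇔ (p1 ⇒ p1) = 0 ⇔ 1 = 0
p3 ⇔ p2 = 1/2 ⇔ 0 = 0
¬(p3 ⇔ p2) = ¬0 = 1
(p2 ⇔ (p1 ⇒ p1)) ⇔ ¬(p3 ⇔ p2) = 0 ⇔ 1 = 0
No assignment yields a value below 0, so this is the minimum.

0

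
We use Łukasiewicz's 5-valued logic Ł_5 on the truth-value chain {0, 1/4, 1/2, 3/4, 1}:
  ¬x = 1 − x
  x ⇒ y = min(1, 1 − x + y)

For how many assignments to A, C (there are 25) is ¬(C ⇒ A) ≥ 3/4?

value 1: 1 assignment (counts)
value 3/4: 2 assignments (counts)
value 1/2: 3 assignments
value 1/4: 4 assignments
value 0: 15 assignments
So 3 of the 25 assignments meet the threshold.

3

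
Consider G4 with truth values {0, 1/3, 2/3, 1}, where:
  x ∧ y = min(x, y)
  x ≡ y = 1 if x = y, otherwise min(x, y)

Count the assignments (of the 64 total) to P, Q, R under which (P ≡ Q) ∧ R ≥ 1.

4

value 1: 4 assignments (counts)
value 2/3: 8 assignments
value 1/3: 18 assignments
value 0: 34 assignments
So 4 of the 64 assignments meet the threshold.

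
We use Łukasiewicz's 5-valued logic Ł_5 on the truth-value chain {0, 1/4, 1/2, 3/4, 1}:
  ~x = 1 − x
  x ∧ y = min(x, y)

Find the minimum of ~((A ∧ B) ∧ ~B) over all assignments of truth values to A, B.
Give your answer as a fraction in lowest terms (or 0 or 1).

Take A = 1/2, B = 1/2:
A ∧ B = 1/2 ∧ 1/2 = 1/2
~B = ~1/2 = 1/2
(A ∧ B) ∧ ~B = 1/2 ∧ 1/2 = 1/2
~((A ∧ B) ∧ ~B) = ~1/2 = 1/2
No assignment yields a value below 1/2, so this is the minimum.

1/2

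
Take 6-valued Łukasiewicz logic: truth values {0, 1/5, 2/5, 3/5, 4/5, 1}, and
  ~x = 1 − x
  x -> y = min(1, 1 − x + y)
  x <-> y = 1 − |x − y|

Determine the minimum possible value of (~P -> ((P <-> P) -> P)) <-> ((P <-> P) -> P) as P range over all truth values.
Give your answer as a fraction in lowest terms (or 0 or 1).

Take P = 2/5:
~P = ~2/5 = 3/5
P <-> P = 2/5 <-> 2/5 = 1
(P <-> P) -> P = 1 -> 2/5 = 2/5
~P -> ((P <-> P) -> P) = 3/5 -> 2/5 = 4/5
P <-> P = 2/5 <-> 2/5 = 1
(P <-> P) -> P = 1 -> 2/5 = 2/5
(~P -> ((P <-> P) -> P)) <-> ((P <-> P) -> P) = 4/5 <-> 2/5 = 3/5
No assignment yields a value below 3/5, so this is the minimum.

3/5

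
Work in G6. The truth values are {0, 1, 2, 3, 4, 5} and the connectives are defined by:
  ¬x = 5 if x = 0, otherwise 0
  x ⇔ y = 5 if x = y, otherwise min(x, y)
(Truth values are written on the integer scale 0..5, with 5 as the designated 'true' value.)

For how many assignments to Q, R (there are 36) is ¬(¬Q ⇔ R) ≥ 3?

value 5: 26 assignments (counts)
value 0: 10 assignments
So 26 of the 36 assignments meet the threshold.

26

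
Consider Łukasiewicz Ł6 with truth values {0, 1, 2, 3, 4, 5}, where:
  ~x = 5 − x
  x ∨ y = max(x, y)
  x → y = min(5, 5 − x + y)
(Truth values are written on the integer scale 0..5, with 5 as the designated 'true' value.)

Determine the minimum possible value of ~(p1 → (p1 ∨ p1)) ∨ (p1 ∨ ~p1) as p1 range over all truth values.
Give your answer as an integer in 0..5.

3

Take p1 = 2:
p1 ∨ p1 = 2 ∨ 2 = 2
p1 → (p1 ∨ p1) = 2 → 2 = 5
~(p1 → (p1 ∨ p1)) = ~5 = 0
~p1 = ~2 = 3
p1 ∨ ~p1 = 2 ∨ 3 = 3
~(p1 → (p1 ∨ p1)) ∨ (p1 ∨ ~p1) = 0 ∨ 3 = 3
No assignment yields a value below 3, so this is the minimum.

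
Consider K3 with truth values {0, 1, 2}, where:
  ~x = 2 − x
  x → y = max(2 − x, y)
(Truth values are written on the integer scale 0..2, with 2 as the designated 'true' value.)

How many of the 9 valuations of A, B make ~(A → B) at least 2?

1

A = 0, B = 0 ↦ 0  <
A = 0, B = 1 ↦ 0  <
A = 0, B = 2 ↦ 0  <
A = 1, B = 0 ↦ 1  <
A = 1, B = 1 ↦ 1  <
A = 1, B = 2 ↦ 0  <
A = 2, B = 0 ↦ 2  ≥
A = 2, B = 1 ↦ 1  <
A = 2, B = 2 ↦ 0  <
So 1 of the 9 assignments meets the threshold.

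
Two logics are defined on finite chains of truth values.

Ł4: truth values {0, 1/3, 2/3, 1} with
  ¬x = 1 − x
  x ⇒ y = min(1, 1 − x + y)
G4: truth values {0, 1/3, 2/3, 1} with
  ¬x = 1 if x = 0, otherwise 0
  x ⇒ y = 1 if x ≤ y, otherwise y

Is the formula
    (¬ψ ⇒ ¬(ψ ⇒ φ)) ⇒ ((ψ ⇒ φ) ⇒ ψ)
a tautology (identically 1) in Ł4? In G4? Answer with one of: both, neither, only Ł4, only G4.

In Ł4: every assignment gives 1 — tautology.
In G4: at φ = 1/3, ψ = 1/3 the value is 1/3 — not a tautology.

only Ł4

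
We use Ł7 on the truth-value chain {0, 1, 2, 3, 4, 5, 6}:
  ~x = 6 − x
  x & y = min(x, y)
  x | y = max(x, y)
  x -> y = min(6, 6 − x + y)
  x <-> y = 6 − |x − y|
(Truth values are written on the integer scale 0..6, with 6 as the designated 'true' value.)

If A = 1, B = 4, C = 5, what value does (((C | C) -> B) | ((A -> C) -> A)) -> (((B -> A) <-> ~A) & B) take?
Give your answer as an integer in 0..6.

5

C | C = 5 | 5 = 5
(C | C) -> B = 5 -> 4 = 5
A -> C = 1 -> 5 = 6
(A -> C) -> A = 6 -> 1 = 1
((C | C) -> B) | ((A -> C) -> A) = 5 | 1 = 5
B -> A = 4 -> 1 = 3
~A = ~1 = 5
(B -> A) <-> ~A = 3 <-> 5 = 4
((B -> A) <-> ~A) & B = 4 & 4 = 4
(((C | C) -> B) | ((A -> C) -> A)) -> (((B -> A) <-> ~A) & B) = 5 -> 4 = 5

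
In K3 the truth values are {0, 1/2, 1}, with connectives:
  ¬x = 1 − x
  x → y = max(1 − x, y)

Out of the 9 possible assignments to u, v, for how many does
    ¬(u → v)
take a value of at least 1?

1

u = 0, v = 0 ↦ 0  <
u = 0, v = 1/2 ↦ 0  <
u = 0, v = 1 ↦ 0  <
u = 1/2, v = 0 ↦ 1/2  <
u = 1/2, v = 1/2 ↦ 1/2  <
u = 1/2, v = 1 ↦ 0  <
u = 1, v = 0 ↦ 1  ≥
u = 1, v = 1/2 ↦ 1/2  <
u = 1, v = 1 ↦ 0  <
So 1 of the 9 assignments meets the threshold.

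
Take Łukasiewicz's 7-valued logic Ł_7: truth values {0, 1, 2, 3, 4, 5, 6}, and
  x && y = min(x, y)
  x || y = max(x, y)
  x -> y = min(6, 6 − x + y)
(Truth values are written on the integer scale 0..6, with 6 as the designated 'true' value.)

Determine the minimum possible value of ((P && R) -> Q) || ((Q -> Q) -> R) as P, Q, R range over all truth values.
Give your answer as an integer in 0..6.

3

Take P = 3, Q = 0, R = 3:
P && R = 3 && 3 = 3
(P && R) -> Q = 3 -> 0 = 3
Q -> Q = 0 -> 0 = 6
(Q -> Q) -> R = 6 -> 3 = 3
((P && R) -> Q) || ((Q -> Q) -> R) = 3 || 3 = 3
No assignment yields a value below 3, so this is the minimum.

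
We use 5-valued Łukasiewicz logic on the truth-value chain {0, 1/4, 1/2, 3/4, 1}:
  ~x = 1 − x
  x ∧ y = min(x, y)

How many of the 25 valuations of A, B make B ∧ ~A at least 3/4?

4

value 1: 1 assignment (counts)
value 3/4: 3 assignments (counts)
value 1/2: 5 assignments
value 1/4: 7 assignments
value 0: 9 assignments
So 4 of the 25 assignments meet the threshold.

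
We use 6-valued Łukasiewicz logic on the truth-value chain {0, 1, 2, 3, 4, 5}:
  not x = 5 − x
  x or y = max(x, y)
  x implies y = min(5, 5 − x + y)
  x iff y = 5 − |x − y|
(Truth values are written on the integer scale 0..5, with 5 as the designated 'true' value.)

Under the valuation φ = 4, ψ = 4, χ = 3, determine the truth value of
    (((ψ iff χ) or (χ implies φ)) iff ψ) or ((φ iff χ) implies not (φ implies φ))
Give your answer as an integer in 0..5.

ψ iff χ = 4 iff 3 = 4
χ implies φ = 3 implies 4 = 5
(ψ iff χ) or (χ implies φ) = 4 or 5 = 5
((ψ iff χ) or (χ implies φ)) iff ψ = 5 iff 4 = 4
φ iff χ = 4 iff 3 = 4
φ implies φ = 4 implies 4 = 5
not (φ implies φ) = not 5 = 0
(φ iff χ) implies not (φ implies φ) = 4 implies 0 = 1
(((ψ iff χ) or (χ implies φ)) iff ψ) or ((φ iff χ) implies not (φ implies φ)) = 4 or 1 = 4

4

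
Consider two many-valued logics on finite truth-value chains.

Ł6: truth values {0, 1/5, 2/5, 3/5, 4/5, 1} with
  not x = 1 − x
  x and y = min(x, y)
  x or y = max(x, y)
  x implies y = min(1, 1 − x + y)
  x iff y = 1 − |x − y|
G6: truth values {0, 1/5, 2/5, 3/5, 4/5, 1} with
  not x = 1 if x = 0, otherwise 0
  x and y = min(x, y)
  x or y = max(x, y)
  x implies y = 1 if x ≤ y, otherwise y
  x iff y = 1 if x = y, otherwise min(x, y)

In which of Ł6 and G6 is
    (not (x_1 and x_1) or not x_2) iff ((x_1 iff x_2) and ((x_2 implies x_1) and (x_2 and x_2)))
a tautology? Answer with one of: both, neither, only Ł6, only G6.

In Ł6: at x_1 = 0, x_2 = 0 the value is 0 — not a tautology.
In G6: at x_1 = 0, x_2 = 0 the value is 0 — not a tautology.

neither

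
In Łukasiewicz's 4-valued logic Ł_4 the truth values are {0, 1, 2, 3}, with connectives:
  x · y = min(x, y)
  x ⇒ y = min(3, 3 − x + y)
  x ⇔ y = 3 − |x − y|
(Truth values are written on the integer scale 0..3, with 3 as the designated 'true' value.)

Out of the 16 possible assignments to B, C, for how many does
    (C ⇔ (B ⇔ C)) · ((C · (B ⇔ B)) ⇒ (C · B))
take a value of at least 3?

B = 0, C = 0 ↦ 0  <
B = 0, C = 1 ↦ 2  <
B = 0, C = 2 ↦ 1  <
B = 0, C = 3 ↦ 0  <
B = 1, C = 0 ↦ 1  <
B = 1, C = 1 ↦ 1  <
B = 1, C = 2 ↦ 2  <
B = 1, C = 3 ↦ 1  <
B = 2, C = 0 ↦ 2  <
B = 2, C = 1 ↦ 2  <
B = 2, C = 2 ↦ 2  <
B = 2, C = 3 ↦ 2  <
B = 3, C = 0 ↦ 3  ≥
B = 3, C = 1 ↦ 3  ≥
B = 3, C = 2 ↦ 3  ≥
B = 3, C = 3 ↦ 3  ≥
So 4 of the 16 assignments meet the threshold.

4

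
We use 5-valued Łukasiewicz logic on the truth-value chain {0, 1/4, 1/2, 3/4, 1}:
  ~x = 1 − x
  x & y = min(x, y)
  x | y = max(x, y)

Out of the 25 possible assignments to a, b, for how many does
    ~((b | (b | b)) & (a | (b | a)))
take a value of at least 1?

5

value 1: 5 assignments (counts)
value 3/4: 5 assignments
value 1/2: 5 assignments
value 1/4: 5 assignments
value 0: 5 assignments
So 5 of the 25 assignments meet the threshold.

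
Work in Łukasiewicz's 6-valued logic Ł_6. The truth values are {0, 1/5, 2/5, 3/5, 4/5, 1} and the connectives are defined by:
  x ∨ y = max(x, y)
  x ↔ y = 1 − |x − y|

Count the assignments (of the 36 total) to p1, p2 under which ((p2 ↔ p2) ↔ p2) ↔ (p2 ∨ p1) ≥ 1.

value 1: 21 assignments (counts)
value 4/5: 5 assignments
value 3/5: 4 assignments
value 2/5: 3 assignments
value 1/5: 2 assignments
value 0: 1 assignment
So 21 of the 36 assignments meet the threshold.

21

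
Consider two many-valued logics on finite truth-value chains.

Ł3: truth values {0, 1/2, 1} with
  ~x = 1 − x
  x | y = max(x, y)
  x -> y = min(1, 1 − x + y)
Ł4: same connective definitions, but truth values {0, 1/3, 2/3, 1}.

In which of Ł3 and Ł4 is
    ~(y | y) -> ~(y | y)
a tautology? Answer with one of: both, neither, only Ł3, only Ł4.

both

In Ł3: every assignment gives 1 — tautology.
In Ł4: every assignment gives 1 — tautology.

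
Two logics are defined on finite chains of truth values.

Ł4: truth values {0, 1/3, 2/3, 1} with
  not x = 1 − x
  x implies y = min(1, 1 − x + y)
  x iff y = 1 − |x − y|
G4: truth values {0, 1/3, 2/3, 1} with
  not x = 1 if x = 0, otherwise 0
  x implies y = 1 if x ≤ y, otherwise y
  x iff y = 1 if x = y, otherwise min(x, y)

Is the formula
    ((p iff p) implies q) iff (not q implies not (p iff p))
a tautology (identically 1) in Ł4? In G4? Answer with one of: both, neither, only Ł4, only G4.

only Ł4

In Ł4: every assignment gives 1 — tautology.
In G4: at p = 0, q = 1/3 the value is 1/3 — not a tautology.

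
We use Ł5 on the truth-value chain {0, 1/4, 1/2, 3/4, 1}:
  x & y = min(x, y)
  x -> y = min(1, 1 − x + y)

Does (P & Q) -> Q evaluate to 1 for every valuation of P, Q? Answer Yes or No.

At P = 1/4, Q = 1/4, for instance:
P & Q = 1/4 & 1/4 = 1/4
(P & Q) -> Q = 1/4 -> 1/4 = 1
and checking the remaining 24 assignments likewise gives ≥ 1 in every case.

Yes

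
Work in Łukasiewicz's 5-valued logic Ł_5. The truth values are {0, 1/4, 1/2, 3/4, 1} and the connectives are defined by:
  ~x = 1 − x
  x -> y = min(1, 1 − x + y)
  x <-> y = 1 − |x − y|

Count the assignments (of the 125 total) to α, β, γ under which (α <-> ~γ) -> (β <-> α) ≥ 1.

value 1: 79 assignments (counts)
value 3/4: 24 assignments
value 1/2: 14 assignments
value 1/4: 6 assignments
value 0: 2 assignments
So 79 of the 125 assignments meet the threshold.

79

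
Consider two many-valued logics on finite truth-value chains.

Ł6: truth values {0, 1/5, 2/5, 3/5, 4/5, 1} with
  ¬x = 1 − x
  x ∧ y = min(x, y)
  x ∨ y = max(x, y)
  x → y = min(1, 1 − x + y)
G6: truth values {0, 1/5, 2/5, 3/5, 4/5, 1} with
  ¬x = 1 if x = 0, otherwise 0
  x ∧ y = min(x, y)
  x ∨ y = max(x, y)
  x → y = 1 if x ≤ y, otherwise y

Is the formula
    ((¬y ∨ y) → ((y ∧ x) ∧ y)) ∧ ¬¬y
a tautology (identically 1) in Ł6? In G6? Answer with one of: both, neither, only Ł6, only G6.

neither

In Ł6: at x = 0, y = 0 the value is 0 — not a tautology.
In G6: at x = 0, y = 0 the value is 0 — not a tautology.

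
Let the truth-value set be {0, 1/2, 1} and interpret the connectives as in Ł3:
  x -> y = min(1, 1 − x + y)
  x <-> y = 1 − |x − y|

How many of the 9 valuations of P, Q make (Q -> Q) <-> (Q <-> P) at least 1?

P = 0, Q = 0 ↦ 1  ≥
P = 0, Q = 1/2 ↦ 1/2  <
P = 0, Q = 1 ↦ 0  <
P = 1/2, Q = 0 ↦ 1/2  <
P = 1/2, Q = 1/2 ↦ 1  ≥
P = 1/2, Q = 1 ↦ 1/2  <
P = 1, Q = 0 ↦ 0  <
P = 1, Q = 1/2 ↦ 1/2  <
P = 1, Q = 1 ↦ 1  ≥
So 3 of the 9 assignments meet the threshold.

3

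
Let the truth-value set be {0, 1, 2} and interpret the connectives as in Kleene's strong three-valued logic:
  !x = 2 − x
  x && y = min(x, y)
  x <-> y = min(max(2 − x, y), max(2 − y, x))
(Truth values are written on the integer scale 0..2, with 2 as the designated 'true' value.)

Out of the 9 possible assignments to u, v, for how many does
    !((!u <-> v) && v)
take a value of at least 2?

u = 0, v = 0 ↦ 2  ≥
u = 0, v = 1 ↦ 1  <
u = 0, v = 2 ↦ 0  <
u = 1, v = 0 ↦ 2  ≥
u = 1, v = 1 ↦ 1  <
u = 1, v = 2 ↦ 1  <
u = 2, v = 0 ↦ 2  ≥
u = 2, v = 1 ↦ 1  <
u = 2, v = 2 ↦ 2  ≥
So 4 of the 9 assignments meet the threshold.

4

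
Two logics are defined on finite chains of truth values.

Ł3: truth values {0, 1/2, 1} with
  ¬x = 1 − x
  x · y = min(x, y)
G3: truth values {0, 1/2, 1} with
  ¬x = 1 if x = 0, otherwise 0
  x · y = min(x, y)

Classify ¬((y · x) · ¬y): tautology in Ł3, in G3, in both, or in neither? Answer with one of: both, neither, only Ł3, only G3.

In Ł3: at x = 1/2, y = 1/2 the value is 1/2 — not a tautology.
In G3: every assignment gives 1 — tautology.

only G3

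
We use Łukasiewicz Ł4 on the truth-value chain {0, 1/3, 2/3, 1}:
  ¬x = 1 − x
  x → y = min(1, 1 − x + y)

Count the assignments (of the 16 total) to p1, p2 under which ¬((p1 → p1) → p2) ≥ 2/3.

8

p1 = 0, p2 = 0 ↦ 1  ≥
p1 = 0, p2 = 1/3 ↦ 2/3  ≥
p1 = 0, p2 = 2/3 ↦ 1/3  <
p1 = 0, p2 = 1 ↦ 0  <
p1 = 1/3, p2 = 0 ↦ 1  ≥
p1 = 1/3, p2 = 1/3 ↦ 2/3  ≥
p1 = 1/3, p2 = 2/3 ↦ 1/3  <
p1 = 1/3, p2 = 1 ↦ 0  <
p1 = 2/3, p2 = 0 ↦ 1  ≥
p1 = 2/3, p2 = 1/3 ↦ 2/3  ≥
p1 = 2/3, p2 = 2/3 ↦ 1/3  <
p1 = 2/3, p2 = 1 ↦ 0  <
p1 = 1, p2 = 0 ↦ 1  ≥
p1 = 1, p2 = 1/3 ↦ 2/3  ≥
p1 = 1, p2 = 2/3 ↦ 1/3  <
p1 = 1, p2 = 1 ↦ 0  <
So 8 of the 16 assignments meet the threshold.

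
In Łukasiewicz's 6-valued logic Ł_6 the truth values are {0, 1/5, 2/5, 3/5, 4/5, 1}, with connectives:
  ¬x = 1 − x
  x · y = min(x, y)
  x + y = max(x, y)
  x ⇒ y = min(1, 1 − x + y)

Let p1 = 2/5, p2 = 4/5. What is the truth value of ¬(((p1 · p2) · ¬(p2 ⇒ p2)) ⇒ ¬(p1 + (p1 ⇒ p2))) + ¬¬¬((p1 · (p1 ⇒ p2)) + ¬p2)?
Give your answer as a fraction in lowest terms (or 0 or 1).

p1 · p2 = 2/5 · 4/5 = 2/5
p2 ⇒ p2 = 4/5 ⇒ 4/5 = 1
¬(p2 ⇒ p2) = ¬1 = 0
(p1 · p2) · ¬(p2 ⇒ p2) = 2/5 · 0 = 0
p1 ⇒ p2 = 2/5 ⇒ 4/5 = 1
p1 + (p1 ⇒ p2) = 2/5 + 1 = 1
¬(p1 + (p1 ⇒ p2)) = ¬1 = 0
((p1 · p2) · ¬(p2 ⇒ p2)) ⇒ ¬(p1 + (p1 ⇒ p2)) = 0 ⇒ 0 = 1
¬(((p1 · p2) · ¬(p2 ⇒ p2)) ⇒ ¬(p1 + (p1 ⇒ p2))) = ¬1 = 0
p1 ⇒ p2 = 2/5 ⇒ 4/5 = 1
p1 · (p1 ⇒ p2) = 2/5 · 1 = 2/5
¬p2 = ¬4/5 = 1/5
(p1 · (p1 ⇒ p2)) + ¬p2 = 2/5 + 1/5 = 2/5
¬((p1 · (p1 ⇒ p2)) + ¬p2) = ¬2/5 = 3/5
¬¬((p1 · (p1 ⇒ p2)) + ¬p2) = ¬3/5 = 2/5
¬¬¬((p1 · (p1 ⇒ p2)) + ¬p2) = ¬2/5 = 3/5
¬(((p1 · p2) · ¬(p2 ⇒ p2)) ⇒ ¬(p1 + (p1 ⇒ p2))) + ¬¬¬((p1 · (p1 ⇒ p2)) + ¬p2) = 0 + 3/5 = 3/5

3/5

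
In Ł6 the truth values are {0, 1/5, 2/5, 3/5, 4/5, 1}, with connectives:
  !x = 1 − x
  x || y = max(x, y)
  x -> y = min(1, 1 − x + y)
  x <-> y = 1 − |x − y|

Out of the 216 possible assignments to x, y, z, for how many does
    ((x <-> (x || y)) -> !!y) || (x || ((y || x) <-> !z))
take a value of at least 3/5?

value 1: 121 assignments (counts)
value 4/5: 58 assignments (counts)
value 3/5: 25 assignments (counts)
value 2/5: 8 assignments
value 1/5: 3 assignments
value 0: 1 assignment
So 204 of the 216 assignments meet the threshold.

204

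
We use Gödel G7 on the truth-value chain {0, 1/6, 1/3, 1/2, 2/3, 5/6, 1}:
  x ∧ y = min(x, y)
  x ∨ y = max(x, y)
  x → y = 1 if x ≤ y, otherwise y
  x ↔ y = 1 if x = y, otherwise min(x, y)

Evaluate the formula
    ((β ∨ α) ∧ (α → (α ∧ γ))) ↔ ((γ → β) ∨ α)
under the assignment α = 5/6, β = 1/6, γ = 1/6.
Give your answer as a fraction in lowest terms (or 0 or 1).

1/6

β ∨ α = 1/6 ∨ 5/6 = 5/6
α ∧ γ = 5/6 ∧ 1/6 = 1/6
α → (α ∧ γ) = 5/6 → 1/6 = 1/6
(β ∨ α) ∧ (α → (α ∧ γ)) = 5/6 ∧ 1/6 = 1/6
γ → β = 1/6 → 1/6 = 1
(γ → β) ∨ α = 1 ∨ 5/6 = 1
((β ∨ α) ∧ (α → (α ∧ γ))) ↔ ((γ → β) ∨ α) = 1/6 ↔ 1 = 1/6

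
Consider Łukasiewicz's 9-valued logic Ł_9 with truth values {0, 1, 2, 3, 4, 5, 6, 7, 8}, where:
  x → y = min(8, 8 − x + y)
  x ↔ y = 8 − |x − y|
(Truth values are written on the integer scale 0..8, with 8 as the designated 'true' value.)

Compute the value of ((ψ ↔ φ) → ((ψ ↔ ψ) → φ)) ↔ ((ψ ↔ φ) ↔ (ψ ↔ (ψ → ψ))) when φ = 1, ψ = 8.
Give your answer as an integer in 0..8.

1

ψ ↔ φ = 8 ↔ 1 = 1
ψ ↔ ψ = 8 ↔ 8 = 8
(ψ ↔ ψ) → φ = 8 → 1 = 1
(ψ ↔ φ) → ((ψ ↔ ψ) → φ) = 1 → 1 = 8
ψ ↔ φ = 8 ↔ 1 = 1
ψ → ψ = 8 → 8 = 8
ψ ↔ (ψ → ψ) = 8 ↔ 8 = 8
(ψ ↔ φ) ↔ (ψ ↔ (ψ → ψ)) = 1 ↔ 8 = 1
((ψ ↔ φ) → ((ψ ↔ ψ) → φ)) ↔ ((ψ ↔ φ) ↔ (ψ ↔ (ψ → ψ))) = 8 ↔ 1 = 1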